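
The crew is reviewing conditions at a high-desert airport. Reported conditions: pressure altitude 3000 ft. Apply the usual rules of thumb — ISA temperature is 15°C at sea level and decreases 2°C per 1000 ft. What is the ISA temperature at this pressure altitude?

ISA temperature = 15 − 2 × (3000/1000) = 15 − 6 = 9°C.

9°C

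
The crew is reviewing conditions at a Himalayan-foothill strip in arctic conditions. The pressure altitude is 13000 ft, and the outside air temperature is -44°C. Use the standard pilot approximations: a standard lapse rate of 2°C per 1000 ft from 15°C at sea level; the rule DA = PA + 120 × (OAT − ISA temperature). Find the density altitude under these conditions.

ISA temperature at 13000 ft = 15 − 2 × (13000/1000) = -11°C.
ISA deviation = -44 − (-11) = -33°C.
Density altitude = 13000 + 120 × (-33) = 13000 + (-3960) = 9040 ft.

9040 ft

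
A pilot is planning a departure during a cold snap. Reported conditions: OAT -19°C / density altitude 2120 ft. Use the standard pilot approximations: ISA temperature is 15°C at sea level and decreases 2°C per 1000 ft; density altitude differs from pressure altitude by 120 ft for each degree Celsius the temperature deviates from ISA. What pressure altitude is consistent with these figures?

5000 ft

DA = PA + 120 × (OAT − (15 − 2·PA/1000)) = PA + 120·OAT − 1800 + 0.24·PA = 1.24·PA + 120·OAT − 1800.
So 1.24·PA = 2120 − 120 × (-19) + 1800 = 6200.
PA = 6200 / 1.24 = 5000 ft.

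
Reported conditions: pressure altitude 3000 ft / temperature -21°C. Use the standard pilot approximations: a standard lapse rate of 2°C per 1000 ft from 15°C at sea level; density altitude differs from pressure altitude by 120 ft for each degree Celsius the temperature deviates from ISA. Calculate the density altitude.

-600 ft

ISA temperature at 3000 ft = 15 − 2 × (3000/1000) = 9°C.
ISA deviation = -21 − 9 = -30°C.
Density altitude = 3000 + 120 × (-30) = 3000 + (-3600) = -600 ft.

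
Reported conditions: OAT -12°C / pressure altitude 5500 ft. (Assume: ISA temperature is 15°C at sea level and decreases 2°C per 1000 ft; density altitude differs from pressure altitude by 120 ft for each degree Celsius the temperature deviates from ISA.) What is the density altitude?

ISA temperature at 5500 ft = 15 − 2 × (5500/1000) = 4°C.
ISA deviation = -12 − 4 = -16°C.
Density altitude = 5500 + 120 × (-16) = 5500 + (-1920) = 3580 ft.

3580 ft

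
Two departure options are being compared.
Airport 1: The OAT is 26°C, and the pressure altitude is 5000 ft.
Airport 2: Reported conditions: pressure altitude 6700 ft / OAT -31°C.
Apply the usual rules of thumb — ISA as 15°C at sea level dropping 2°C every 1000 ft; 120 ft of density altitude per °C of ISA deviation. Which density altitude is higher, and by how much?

Airport 1 by 4732 ft

Airport 1: ISA temp = 5°C, deviation +21°C, DA = 5000 + 120 × 21 = 7520 ft.
Airport 2: ISA temp = 1.6°C, deviation -32.6°C, DA = 6700 + 120 × (-32.6) = 2788 ft.
Airport 1 is higher by 7520 − 2788 = 4732 ft.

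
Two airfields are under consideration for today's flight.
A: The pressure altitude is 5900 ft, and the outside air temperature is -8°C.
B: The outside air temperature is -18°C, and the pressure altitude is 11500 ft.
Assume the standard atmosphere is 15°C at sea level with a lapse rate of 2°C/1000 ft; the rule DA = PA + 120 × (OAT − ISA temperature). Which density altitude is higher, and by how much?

A: ISA temp = 3.2°C, deviation -11.2°C, DA = 5900 + 120 × (-11.2) = 4556 ft.
B: ISA temp = -8°C, deviation -10°C, DA = 11500 + 120 × (-10) = 10300 ft.
B is higher by 10300 − 4556 = 5744 ft.

B by 5744 ft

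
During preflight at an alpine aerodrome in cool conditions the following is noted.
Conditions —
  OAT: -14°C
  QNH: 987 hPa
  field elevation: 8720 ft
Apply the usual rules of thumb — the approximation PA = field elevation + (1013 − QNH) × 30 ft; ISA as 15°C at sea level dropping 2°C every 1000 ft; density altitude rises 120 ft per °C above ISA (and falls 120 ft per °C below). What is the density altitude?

8300 ft

Pressure altitude = 8720 + (1013 − 987) × 30 = 8720 + (+780) = 9500 ft.
ISA temperature at 9500 ft = 15 − 2 × (9500/1000) = -4°C.
ISA deviation = -14 − (-4) = -10°C.
Density altitude = 9500 + 120 × (-10) = 8300 ft.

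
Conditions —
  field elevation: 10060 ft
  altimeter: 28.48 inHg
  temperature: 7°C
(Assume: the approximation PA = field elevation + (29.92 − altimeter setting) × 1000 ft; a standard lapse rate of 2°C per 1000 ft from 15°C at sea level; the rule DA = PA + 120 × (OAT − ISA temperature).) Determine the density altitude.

Pressure altitude = 10060 + (29.92 − 28.48) × 1000 = 10060 + (+1440) = 11500 ft.
ISA temperature at 11500 ft = 15 − 2 × (11500/1000) = -8°C.
ISA deviation = 7 − (-8) = +15°C.
Density altitude = 11500 + 120 × (15) = 13300 ft.

13300 ft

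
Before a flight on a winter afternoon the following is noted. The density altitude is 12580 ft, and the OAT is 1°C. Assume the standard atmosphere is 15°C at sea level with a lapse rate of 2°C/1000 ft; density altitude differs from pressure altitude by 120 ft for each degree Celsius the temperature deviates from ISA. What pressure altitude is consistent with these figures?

11500 ft

DA = PA + 120 × (OAT − (15 − 2·PA/1000)) = PA + 120·OAT − 1800 + 0.24·PA = 1.24·PA + 120·OAT − 1800.
So 1.24·PA = 12580 − 120 × 1 + 1800 = 14260.
PA = 14260 / 1.24 = 11500 ft.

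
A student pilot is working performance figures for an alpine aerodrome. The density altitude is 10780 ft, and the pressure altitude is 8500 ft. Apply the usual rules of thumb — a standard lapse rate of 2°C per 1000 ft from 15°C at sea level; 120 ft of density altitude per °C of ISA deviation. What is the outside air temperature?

17°C

Density altitude − pressure altitude = 10780 − 8500 = +2280 ft.
At 120 ft/°C that is an ISA deviation of 2280/120 = +19°C.
ISA temperature at 8500 ft = 15 − 2 × (8500/1000) = -2°C.
OAT = ISA + deviation = -2 + (+19) = 17°C.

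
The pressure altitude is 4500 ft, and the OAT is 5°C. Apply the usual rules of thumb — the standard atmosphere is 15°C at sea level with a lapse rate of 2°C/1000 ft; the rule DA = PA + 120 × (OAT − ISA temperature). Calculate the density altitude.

4380 ft

ISA temperature at 4500 ft = 15 − 2 × (4500/1000) = 6°C.
ISA deviation = 5 − 6 = -1°C.
Density altitude = 4500 + 120 × (-1) = 4500 + (-120) = 4380 ft.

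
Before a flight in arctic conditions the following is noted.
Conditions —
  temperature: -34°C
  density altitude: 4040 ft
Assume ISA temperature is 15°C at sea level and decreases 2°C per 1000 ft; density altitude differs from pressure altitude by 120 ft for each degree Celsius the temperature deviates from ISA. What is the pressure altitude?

8000 ft

DA = PA + 120 × (OAT − (15 − 2·PA/1000)) = PA + 120·OAT − 1800 + 0.24·PA = 1.24·PA + 120·OAT − 1800.
So 1.24·PA = 4040 − 120 × (-34) + 1800 = 9920.
PA = 9920 / 1.24 = 8000 ft.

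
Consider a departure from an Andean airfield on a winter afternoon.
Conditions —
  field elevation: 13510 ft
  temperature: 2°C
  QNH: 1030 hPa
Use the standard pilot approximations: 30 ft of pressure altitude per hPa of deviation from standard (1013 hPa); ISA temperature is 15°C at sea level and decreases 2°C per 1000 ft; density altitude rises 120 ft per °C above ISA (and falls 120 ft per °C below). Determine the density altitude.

Pressure altitude = 13510 + (1013 − 1030) × 30 = 13510 + (-510) = 13000 ft.
ISA temperature at 13000 ft = 15 − 2 × (13000/1000) = -11°C.
ISA deviation = 2 − (-11) = +13°C.
Density altitude = 13000 + 120 × (13) = 14560 ft.

14560 ft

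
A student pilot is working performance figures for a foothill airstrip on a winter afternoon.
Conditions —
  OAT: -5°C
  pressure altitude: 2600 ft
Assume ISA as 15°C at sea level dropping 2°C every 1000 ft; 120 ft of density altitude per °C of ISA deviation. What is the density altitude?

824 ft

ISA temperature at 2600 ft = 15 − 2 × (2600/1000) = 9.8°C.
ISA deviation = -5 − 9.8 = -14.8°C.
Density altitude = 2600 + 120 × (-14.8) = 2600 + (-1776) = 824 ft.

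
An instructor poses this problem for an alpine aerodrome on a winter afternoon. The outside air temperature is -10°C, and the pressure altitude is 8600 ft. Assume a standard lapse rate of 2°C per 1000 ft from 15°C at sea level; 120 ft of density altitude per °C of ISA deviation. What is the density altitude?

7664 ft

ISA temperature at 8600 ft = 15 − 2 × (8600/1000) = -2.2°C.
ISA deviation = -10 − (-2.2) = -7.8°C.
Density altitude = 8600 + 120 × (-7.8) = 8600 + (-936) = 7664 ft.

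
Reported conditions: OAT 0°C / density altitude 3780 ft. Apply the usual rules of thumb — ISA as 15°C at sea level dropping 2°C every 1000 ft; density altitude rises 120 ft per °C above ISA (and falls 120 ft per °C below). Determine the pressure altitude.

4500 ft

DA = PA + 120 × (OAT − (15 − 2·PA/1000)) = PA + 120·OAT − 1800 + 0.24·PA = 1.24·PA + 120·OAT − 1800.
So 1.24·PA = 3780 − 120 × 0 + 1800 = 5580.
PA = 5580 / 1.24 = 4500 ft.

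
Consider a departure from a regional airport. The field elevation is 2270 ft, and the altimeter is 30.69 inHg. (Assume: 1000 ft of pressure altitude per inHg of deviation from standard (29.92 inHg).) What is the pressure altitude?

Pressure correction = (29.92 − 30.69) × 1000 = -770 ft.
Pressure altitude = 2270 + (-770) = 1500 ft.

1500 ft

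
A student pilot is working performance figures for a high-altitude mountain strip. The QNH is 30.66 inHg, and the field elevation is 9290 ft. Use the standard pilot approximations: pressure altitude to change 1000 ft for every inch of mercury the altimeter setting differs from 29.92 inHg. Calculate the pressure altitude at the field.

8550 ft

Pressure correction = (29.92 − 30.66) × 1000 = -740 ft.
Pressure altitude = 9290 + (-740) = 8550 ft.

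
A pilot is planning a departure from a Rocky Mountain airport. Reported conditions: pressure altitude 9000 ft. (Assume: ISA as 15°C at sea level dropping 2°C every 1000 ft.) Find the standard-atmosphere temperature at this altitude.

-3°C

ISA temperature = 15 − 2 × (9000/1000) = 15 − 18 = -3°C.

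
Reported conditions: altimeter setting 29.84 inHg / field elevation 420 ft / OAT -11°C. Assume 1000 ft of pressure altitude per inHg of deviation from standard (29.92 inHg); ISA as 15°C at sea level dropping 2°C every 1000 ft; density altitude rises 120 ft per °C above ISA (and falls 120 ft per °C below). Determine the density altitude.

-2500 ft

Pressure altitude = 420 + (29.92 − 29.84) × 1000 = 420 + (+80) = 500 ft.
ISA temperature at 500 ft = 15 − 2 × (500/1000) = 14°C.
ISA deviation = -11 − 14 = -25°C.
Density altitude = 500 + 120 × (-25) = -2500 ft.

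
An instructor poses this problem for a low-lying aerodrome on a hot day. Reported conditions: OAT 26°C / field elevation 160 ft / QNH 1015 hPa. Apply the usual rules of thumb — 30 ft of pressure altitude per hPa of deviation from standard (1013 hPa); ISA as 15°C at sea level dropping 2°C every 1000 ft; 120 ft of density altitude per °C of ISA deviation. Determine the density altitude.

Pressure altitude = 160 + (1013 − 1015) × 30 = 160 + (-60) = 100 ft.
ISA temperature at 100 ft = 15 − 2 × (100/1000) = 14.8°C.
ISA deviation = 26 − 14.8 = +11.2°C.
Density altitude = 100 + 120 × (11.2) = 1444 ft.

1444 ft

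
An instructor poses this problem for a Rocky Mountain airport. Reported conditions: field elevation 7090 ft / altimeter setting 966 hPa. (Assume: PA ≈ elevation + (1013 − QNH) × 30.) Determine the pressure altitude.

8500 ft

Pressure correction = (1013 − 966) × 30 = +1410 ft.
Pressure altitude = 7090 + (+1410) = 8500 ft.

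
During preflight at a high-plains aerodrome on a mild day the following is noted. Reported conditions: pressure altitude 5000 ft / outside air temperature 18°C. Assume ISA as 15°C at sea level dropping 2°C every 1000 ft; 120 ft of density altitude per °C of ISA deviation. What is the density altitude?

6560 ft

ISA temperature at 5000 ft = 15 − 2 × (5000/1000) = 5°C.
ISA deviation = 18 − 5 = +13°C.
Density altitude = 5000 + 120 × (13) = 5000 + (+1560) = 6560 ft.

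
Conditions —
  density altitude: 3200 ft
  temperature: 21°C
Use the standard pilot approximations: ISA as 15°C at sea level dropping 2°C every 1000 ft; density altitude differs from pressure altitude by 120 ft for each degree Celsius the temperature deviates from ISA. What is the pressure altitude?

2000 ft

DA = PA + 120 × (OAT − (15 − 2·PA/1000)) = PA + 120·OAT − 1800 + 0.24·PA = 1.24·PA + 120·OAT − 1800.
So 1.24·PA = 3200 − 120 × 21 + 1800 = 2480.
PA = 2480 / 1.24 = 2000 ft.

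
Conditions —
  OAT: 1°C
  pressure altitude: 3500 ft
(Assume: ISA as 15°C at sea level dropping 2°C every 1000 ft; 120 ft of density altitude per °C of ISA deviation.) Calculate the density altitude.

2660 ft

ISA temperature at 3500 ft = 15 − 2 × (3500/1000) = 8°C.
ISA deviation = 1 − 8 = -7°C.
Density altitude = 3500 + 120 × (-7) = 3500 + (-840) = 2660 ft.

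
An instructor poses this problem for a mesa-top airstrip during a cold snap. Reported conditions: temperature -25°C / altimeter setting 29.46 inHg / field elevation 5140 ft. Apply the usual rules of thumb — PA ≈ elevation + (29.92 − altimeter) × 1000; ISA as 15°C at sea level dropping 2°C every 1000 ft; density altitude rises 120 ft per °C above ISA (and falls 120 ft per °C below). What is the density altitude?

2144 ft

Pressure altitude = 5140 + (29.92 − 29.46) × 1000 = 5140 + (+460) = 5600 ft.
ISA temperature at 5600 ft = 15 − 2 × (5600/1000) = 3.8°C.
ISA deviation = -25 − 3.8 = -28.8°C.
Density altitude = 5600 + 120 × (-28.8) = 2144 ft.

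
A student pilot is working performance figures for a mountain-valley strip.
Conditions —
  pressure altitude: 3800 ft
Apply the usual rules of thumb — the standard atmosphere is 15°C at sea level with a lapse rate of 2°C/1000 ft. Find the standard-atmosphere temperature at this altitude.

ISA temperature = 15 − 2 × (3800/1000) = 15 − 7.6 = 7.4°C.

7.4°C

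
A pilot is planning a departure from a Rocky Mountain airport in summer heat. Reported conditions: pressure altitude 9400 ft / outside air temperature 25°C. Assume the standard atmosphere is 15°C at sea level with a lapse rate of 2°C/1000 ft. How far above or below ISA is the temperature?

ISA temperature at 9400 ft = 15 − 2 × (9400/1000) = -3.8°C.
Deviation = OAT − ISA = 25 − (-3.8) = +28.8°C.

ISA+28.8°C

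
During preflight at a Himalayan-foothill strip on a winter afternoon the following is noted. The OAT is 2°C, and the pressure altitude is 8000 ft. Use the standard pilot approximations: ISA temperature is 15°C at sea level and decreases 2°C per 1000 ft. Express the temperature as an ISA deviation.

ISA+3°C

ISA temperature at 8000 ft = 15 − 2 × (8000/1000) = -1°C.
Deviation = OAT − ISA = 2 − (-1) = +3°C.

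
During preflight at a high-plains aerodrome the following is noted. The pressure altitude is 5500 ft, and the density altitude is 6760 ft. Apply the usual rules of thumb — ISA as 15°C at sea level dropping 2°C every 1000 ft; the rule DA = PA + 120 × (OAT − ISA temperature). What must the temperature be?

Density altitude − pressure altitude = 6760 − 5500 = +1260 ft.
At 120 ft/°C that is an ISA deviation of 1260/120 = +10.5°C.
ISA temperature at 5500 ft = 15 − 2 × (5500/1000) = 4°C.
OAT = ISA + deviation = 4 + (+10.5) = 14.5°C.

14.5°C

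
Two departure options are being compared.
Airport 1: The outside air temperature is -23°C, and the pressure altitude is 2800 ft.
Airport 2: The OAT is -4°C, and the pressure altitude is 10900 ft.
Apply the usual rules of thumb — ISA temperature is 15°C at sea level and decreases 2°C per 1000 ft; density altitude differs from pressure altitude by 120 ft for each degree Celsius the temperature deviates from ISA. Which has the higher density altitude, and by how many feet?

Airport 1: ISA temp = 9.4°C, deviation -32.4°C, DA = 2800 + 120 × (-32.4) = -1088 ft.
Airport 2: ISA temp = -6.8°C, deviation +2.8°C, DA = 10900 + 120 × 2.8 = 11236 ft.
Airport 2 is higher by 11236 − (-1088) = 12324 ft.

Airport 2 by 12324 ft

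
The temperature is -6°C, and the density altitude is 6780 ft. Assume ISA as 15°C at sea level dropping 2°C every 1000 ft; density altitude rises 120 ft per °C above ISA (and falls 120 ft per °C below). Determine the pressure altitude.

DA = PA + 120 × (OAT − (15 − 2·PA/1000)) = PA + 120·OAT − 1800 + 0.24·PA = 1.24·PA + 120·OAT − 1800.
So 1.24·PA = 6780 − 120 × (-6) + 1800 = 9300.
PA = 9300 / 1.24 = 7500 ft.

7500 ft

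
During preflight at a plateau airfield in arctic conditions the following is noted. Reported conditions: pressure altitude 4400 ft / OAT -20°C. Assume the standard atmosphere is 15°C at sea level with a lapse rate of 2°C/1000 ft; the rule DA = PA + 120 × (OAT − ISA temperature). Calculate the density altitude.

1256 ft

ISA temperature at 4400 ft = 15 − 2 × (4400/1000) = 6.2°C.
ISA deviation = -20 − 6.2 = -26.2°C.
Density altitude = 4400 + 120 × (-26.2) = 4400 + (-3144) = 1256 ft.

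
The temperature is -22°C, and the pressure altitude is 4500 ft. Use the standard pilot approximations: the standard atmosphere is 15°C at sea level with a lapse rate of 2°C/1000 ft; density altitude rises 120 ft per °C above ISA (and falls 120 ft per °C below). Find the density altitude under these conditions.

ISA temperature at 4500 ft = 15 − 2 × (4500/1000) = 6°C.
ISA deviation = -22 − 6 = -28°C.
Density altitude = 4500 + 120 × (-28) = 4500 + (-3360) = 1140 ft.

1140 ft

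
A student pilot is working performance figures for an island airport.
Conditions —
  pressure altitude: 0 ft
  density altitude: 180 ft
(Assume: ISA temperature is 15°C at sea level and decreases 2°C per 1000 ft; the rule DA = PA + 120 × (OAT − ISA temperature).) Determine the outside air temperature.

Density altitude − pressure altitude = 180 − 0 = +180 ft.
At 120 ft/°C that is an ISA deviation of 180/120 = +1.5°C.
ISA temperature at 0 ft = 15 − 2 × (0/1000) = 15°C.
OAT = ISA + deviation = 15 + (+1.5) = 16.5°C.

16.5°C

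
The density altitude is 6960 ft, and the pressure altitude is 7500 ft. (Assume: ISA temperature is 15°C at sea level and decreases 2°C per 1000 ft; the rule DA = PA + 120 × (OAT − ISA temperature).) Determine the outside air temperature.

-4.5°C

Density altitude − pressure altitude = 6960 − 7500 = -540 ft.
At 120 ft/°C that is an ISA deviation of -540/120 = -4.5°C.
ISA temperature at 7500 ft = 15 − 2 × (7500/1000) = 0°C.
OAT = ISA + deviation = 0 + (-4.5) = -4.5°C.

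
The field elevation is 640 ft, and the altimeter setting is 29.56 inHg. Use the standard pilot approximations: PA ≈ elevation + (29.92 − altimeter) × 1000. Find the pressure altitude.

Pressure correction = (29.92 − 29.56) × 1000 = +360 ft.
Pressure altitude = 640 + (+360) = 1000 ft.

1000 ft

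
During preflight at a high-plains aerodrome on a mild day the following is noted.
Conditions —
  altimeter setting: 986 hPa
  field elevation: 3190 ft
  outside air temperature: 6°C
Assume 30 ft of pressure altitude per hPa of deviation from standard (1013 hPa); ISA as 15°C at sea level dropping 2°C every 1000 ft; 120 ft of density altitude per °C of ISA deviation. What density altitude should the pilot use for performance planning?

3880 ft

Pressure altitude = 3190 + (1013 − 986) × 30 = 3190 + (+810) = 4000 ft.
ISA temperature at 4000 ft = 15 − 2 × (4000/1000) = 7°C.
ISA deviation = 6 − 7 = -1°C.
Density altitude = 4000 + 120 × (-1) = 3880 ft.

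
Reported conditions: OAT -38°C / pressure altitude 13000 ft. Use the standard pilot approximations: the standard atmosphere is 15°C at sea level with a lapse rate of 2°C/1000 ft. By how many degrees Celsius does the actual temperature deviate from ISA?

ISA temperature at 13000 ft = 15 − 2 × (13000/1000) = -11°C.
Deviation = OAT − ISA = -38 − (-11) = -27°C.

ISA-27°C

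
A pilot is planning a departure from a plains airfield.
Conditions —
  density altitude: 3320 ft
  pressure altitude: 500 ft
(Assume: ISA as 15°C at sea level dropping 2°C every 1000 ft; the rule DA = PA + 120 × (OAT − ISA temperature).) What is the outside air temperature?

37.5°C

Density altitude − pressure altitude = 3320 − 500 = +2820 ft.
At 120 ft/°C that is an ISA deviation of 2820/120 = +23.5°C.
ISA temperature at 500 ft = 15 − 2 × (500/1000) = 14°C.
OAT = ISA + deviation = 14 + (+23.5) = 37.5°C.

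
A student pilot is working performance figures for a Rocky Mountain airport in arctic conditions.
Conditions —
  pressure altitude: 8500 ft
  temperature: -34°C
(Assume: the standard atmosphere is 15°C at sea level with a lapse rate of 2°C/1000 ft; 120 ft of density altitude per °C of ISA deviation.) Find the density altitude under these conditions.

4660 ft

ISA temperature at 8500 ft = 15 − 2 × (8500/1000) = -2°C.
ISA deviation = -34 − (-2) = -32°C.
Density altitude = 8500 + 120 × (-32) = 8500 + (-3840) = 4660 ft.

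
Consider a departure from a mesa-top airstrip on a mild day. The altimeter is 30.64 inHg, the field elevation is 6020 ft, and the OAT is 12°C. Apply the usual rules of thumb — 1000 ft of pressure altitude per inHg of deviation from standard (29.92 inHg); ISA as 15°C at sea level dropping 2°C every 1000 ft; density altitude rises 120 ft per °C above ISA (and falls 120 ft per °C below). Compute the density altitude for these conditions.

6212 ft

Pressure altitude = 6020 + (29.92 − 30.64) × 1000 = 6020 + (-720) = 5300 ft.
ISA temperature at 5300 ft = 15 − 2 × (5300/1000) = 4.4°C.
ISA deviation = 12 − 4.4 = +7.6°C.
Density altitude = 5300 + 120 × (7.6) = 6212 ft.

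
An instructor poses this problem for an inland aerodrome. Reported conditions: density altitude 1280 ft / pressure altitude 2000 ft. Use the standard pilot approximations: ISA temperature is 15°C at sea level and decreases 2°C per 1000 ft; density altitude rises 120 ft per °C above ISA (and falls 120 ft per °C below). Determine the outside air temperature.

Density altitude − pressure altitude = 1280 − 2000 = -720 ft.
At 120 ft/°C that is an ISA deviation of -720/120 = -6°C.
ISA temperature at 2000 ft = 15 − 2 × (2000/1000) = 11°C.
OAT = ISA + deviation = 11 + (-6) = 5°C.

5°C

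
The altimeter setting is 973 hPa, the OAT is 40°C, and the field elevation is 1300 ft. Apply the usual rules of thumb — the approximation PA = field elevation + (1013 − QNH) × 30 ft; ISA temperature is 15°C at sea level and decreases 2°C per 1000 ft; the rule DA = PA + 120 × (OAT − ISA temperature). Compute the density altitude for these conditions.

Pressure altitude = 1300 + (1013 − 973) × 30 = 1300 + (+1200) = 2500 ft.
ISA temperature at 2500 ft = 15 − 2 × (2500/1000) = 10°C.
ISA deviation = 40 − 10 = +30°C.
Density altitude = 2500 + 120 × (30) = 6100 ft.

6100 ft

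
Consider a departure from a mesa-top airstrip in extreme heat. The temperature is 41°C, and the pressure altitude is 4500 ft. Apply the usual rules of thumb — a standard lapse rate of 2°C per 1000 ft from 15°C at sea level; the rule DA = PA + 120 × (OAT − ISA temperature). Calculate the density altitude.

8700 ft

ISA temperature at 4500 ft = 15 − 2 × (4500/1000) = 6°C.
ISA deviation = 41 − 6 = +35°C.
Density altitude = 4500 + 120 × (35) = 4500 + (+4200) = 8700 ft.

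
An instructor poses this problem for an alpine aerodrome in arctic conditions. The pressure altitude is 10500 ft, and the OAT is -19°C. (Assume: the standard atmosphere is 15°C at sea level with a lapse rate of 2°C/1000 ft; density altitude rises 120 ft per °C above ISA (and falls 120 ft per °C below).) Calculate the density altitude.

ISA temperature at 10500 ft = 15 − 2 × (10500/1000) = -6°C.
ISA deviation = -19 − (-6) = -13°C.
Density altitude = 10500 + 120 × (-13) = 10500 + (-1560) = 8940 ft.

8940 ft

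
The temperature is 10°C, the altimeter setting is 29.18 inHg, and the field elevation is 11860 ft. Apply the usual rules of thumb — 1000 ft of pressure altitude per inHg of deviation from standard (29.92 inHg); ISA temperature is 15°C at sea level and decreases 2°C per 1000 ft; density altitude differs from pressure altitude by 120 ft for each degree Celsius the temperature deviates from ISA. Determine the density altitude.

Pressure altitude = 11860 + (29.92 − 29.18) × 1000 = 11860 + (+740) = 12600 ft.
ISA temperature at 12600 ft = 15 − 2 × (12600/1000) = -10.2°C.
ISA deviation = 10 − (-10.2) = +20.2°C.
Density altitude = 12600 + 120 × (20.2) = 15024 ft.

15024 ft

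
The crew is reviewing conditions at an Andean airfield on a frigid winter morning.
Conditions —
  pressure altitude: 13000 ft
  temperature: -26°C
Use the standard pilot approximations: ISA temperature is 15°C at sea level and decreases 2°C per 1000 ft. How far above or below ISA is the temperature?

ISA-15°C

ISA temperature at 13000 ft = 15 − 2 × (13000/1000) = -11°C.
Deviation = OAT − ISA = -26 − (-11) = -15°C.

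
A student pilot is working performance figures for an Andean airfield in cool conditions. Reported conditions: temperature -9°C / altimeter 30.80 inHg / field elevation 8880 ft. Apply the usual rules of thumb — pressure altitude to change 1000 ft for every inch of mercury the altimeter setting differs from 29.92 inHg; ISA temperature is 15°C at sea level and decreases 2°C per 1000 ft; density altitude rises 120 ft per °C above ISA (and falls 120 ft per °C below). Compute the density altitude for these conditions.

7040 ft

Pressure altitude = 8880 + (29.92 − 30.80) × 1000 = 8880 + (-880) = 8000 ft.
ISA temperature at 8000 ft = 15 − 2 × (8000/1000) = -1°C.
ISA deviation = -9 − (-1) = -8°C.
Density altitude = 8000 + 120 × (-8) = 7040 ft.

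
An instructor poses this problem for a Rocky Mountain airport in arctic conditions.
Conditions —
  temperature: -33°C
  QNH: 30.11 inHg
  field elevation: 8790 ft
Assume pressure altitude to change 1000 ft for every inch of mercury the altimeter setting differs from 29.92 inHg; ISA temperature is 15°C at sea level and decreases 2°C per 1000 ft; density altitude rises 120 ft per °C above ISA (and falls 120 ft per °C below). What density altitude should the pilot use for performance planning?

4904 ft

Pressure altitude = 8790 + (29.92 − 30.11) × 1000 = 8790 + (-190) = 8600 ft.
ISA temperature at 8600 ft = 15 − 2 × (8600/1000) = -2.2°C.
ISA deviation = -33 − (-2.2) = -30.8°C.
Density altitude = 8600 + 120 × (-30.8) = 4904 ft.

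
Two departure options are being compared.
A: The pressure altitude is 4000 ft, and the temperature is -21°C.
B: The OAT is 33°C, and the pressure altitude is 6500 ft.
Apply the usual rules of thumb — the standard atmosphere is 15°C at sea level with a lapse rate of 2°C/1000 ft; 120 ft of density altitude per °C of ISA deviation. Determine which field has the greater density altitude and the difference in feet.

A: ISA temp = 7°C, deviation -28°C, DA = 4000 + 120 × (-28) = 640 ft.
B: ISA temp = 2°C, deviation +31°C, DA = 6500 + 120 × 31 = 10220 ft.
B is higher by 10220 − 640 = 9580 ft.

B by 9580 ft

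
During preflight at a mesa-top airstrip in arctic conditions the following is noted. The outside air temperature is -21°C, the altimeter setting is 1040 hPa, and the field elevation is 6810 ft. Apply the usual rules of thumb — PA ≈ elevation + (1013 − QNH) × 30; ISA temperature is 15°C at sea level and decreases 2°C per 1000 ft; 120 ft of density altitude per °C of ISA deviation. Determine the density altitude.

Pressure altitude = 6810 + (1013 − 1040) × 30 = 6810 + (-810) = 6000 ft.
ISA temperature at 6000 ft = 15 − 2 × (6000/1000) = 3°C.
ISA deviation = -21 − 3 = -24°C.
Density altitude = 6000 + 120 × (-24) = 3120 ft.

3120 ft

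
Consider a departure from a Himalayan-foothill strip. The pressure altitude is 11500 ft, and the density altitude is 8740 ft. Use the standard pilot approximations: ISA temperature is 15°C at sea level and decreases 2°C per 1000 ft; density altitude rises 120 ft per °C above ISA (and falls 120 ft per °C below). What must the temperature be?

Density altitude − pressure altitude = 8740 − 11500 = -2760 ft.
At 120 ft/°C that is an ISA deviation of -2760/120 = -23°C.
ISA temperature at 11500 ft = 15 − 2 × (11500/1000) = -8°C.
OAT = ISA + deviation = -8 + (-23) = -31°C.

-31°C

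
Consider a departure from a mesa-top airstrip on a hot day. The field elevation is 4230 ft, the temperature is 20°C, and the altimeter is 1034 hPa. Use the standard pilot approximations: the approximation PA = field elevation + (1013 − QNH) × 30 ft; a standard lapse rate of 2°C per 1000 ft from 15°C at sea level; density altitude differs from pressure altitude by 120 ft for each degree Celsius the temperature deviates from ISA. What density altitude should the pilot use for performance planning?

5064 ft

Pressure altitude = 4230 + (1013 − 1034) × 30 = 4230 + (-630) = 3600 ft.
ISA temperature at 3600 ft = 15 − 2 × (3600/1000) = 7.8°C.
ISA deviation = 20 − 7.8 = +12.2°C.
Density altitude = 3600 + 120 × (12.2) = 5064 ft.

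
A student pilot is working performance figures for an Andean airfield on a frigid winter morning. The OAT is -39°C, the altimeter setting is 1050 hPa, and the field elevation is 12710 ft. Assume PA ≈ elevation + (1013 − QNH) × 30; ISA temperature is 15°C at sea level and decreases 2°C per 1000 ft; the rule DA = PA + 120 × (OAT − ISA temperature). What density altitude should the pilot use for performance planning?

Pressure altitude = 12710 + (1013 − 1050) × 30 = 12710 + (-1110) = 11600 ft.
ISA temperature at 11600 ft = 15 − 2 × (11600/1000) = -8.2°C.
ISA deviation = -39 − (-8.2) = -30.8°C.
Density altitude = 11600 + 120 × (-30.8) = 7904 ft.

7904 ft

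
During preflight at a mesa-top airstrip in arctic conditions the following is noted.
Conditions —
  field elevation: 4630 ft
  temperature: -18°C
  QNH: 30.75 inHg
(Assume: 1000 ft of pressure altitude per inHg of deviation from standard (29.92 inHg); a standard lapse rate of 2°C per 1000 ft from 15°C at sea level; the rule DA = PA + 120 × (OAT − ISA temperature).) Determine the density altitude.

Pressure altitude = 4630 + (29.92 − 30.75) × 1000 = 4630 + (-830) = 3800 ft.
ISA temperature at 3800 ft = 15 − 2 × (3800/1000) = 7.4°C.
ISA deviation = -18 − 7.4 = -25.4°C.
Density altitude = 3800 + 120 × (-25.4) = 752 ft.

752 ft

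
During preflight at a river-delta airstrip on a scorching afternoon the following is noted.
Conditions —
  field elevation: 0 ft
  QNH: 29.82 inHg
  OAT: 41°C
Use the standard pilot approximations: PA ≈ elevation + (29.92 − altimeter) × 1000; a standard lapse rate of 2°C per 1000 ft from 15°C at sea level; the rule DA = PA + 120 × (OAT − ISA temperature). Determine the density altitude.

Pressure altitude = 0 + (29.92 − 29.82) × 1000 = 0 + (+100) = 100 ft.
ISA temperature at 100 ft = 15 − 2 × (100/1000) = 14.8°C.
ISA deviation = 41 − 14.8 = +26.2°C.
Density altitude = 100 + 120 × (26.2) = 3244 ft.

3244 ft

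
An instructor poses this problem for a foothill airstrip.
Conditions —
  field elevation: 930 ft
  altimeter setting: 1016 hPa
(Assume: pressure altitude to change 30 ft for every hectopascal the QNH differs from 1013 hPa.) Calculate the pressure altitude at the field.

840 ft

Pressure correction = (1013 − 1016) × 30 = -90 ft.
Pressure altitude = 930 + (-90) = 840 ft.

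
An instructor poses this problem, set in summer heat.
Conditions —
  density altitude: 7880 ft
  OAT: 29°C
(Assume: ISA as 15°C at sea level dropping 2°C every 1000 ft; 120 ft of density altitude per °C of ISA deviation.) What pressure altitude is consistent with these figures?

5000 ft

DA = PA + 120 × (OAT − (15 − 2·PA/1000)) = PA + 120·OAT − 1800 + 0.24·PA = 1.24·PA + 120·OAT − 1800.
So 1.24·PA = 7880 − 120 × 29 + 1800 = 6200.
PA = 6200 / 1.24 = 5000 ft.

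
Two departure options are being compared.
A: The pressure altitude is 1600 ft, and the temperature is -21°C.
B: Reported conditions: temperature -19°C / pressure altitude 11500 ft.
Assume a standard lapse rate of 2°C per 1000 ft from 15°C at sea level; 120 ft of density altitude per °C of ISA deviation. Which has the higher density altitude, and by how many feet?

A: ISA temp = 11.8°C, deviation -32.8°C, DA = 1600 + 120 × (-32.8) = -2336 ft.
B: ISA temp = -8°C, deviation -11°C, DA = 11500 + 120 × (-11) = 10180 ft.
B is higher by 10180 − (-2336) = 12516 ft.

B by 12516 ft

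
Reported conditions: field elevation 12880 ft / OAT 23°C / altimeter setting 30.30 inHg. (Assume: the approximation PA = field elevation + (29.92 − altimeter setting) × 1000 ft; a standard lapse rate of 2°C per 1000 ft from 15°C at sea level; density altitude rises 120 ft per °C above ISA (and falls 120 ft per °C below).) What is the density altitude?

16460 ft

Pressure altitude = 12880 + (29.92 − 30.30) × 1000 = 12880 + (-380) = 12500 ft.
ISA temperature at 12500 ft = 15 − 2 × (12500/1000) = -10°C.
ISA deviation = 23 − (-10) = +33°C.
Density altitude = 12500 + 120 × (33) = 16460 ft.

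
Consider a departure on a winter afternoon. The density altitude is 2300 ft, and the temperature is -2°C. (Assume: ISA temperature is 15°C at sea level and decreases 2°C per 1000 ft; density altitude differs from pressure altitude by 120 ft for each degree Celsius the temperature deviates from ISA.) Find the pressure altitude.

3500 ft

DA = PA + 120 × (OAT − (15 − 2·PA/1000)) = PA + 120·OAT − 1800 + 0.24·PA = 1.24·PA + 120·OAT − 1800.
So 1.24·PA = 2300 − 120 × (-2) + 1800 = 4340.
PA = 4340 / 1.24 = 3500 ft.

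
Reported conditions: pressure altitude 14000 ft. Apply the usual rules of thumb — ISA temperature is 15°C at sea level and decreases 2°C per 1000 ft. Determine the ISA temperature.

-13°C

ISA temperature = 15 − 2 × (14000/1000) = 15 − 28 = -13°C.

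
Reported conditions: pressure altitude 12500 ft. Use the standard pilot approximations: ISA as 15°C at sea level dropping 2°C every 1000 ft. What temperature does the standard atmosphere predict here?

ISA temperature = 15 − 2 × (12500/1000) = 15 − 25 = -10°C.

-10°C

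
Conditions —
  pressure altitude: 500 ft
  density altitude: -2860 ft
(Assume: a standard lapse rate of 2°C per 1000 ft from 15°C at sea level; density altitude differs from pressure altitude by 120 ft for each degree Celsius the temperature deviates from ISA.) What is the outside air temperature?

Density altitude − pressure altitude = -2860 − 500 = -3360 ft.
At 120 ft/°C that is an ISA deviation of -3360/120 = -28°C.
ISA temperature at 500 ft = 15 − 2 × (500/1000) = 14°C.
OAT = ISA + deviation = 14 + (-28) = -14°C.

-14°C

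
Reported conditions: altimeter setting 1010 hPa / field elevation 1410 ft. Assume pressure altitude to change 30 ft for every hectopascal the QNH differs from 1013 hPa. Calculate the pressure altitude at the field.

Pressure correction = (1013 − 1010) × 30 = +90 ft.
Pressure altitude = 1410 + (+90) = 1500 ft.

1500 ft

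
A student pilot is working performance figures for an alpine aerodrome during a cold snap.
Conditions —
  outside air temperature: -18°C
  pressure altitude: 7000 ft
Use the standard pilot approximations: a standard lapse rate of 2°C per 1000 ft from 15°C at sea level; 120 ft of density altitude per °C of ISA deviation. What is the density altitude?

ISA temperature at 7000 ft = 15 − 2 × (7000/1000) = 1°C.
ISA deviation = -18 − 1 = -19°C.
Density altitude = 7000 + 120 × (-19) = 7000 + (-2280) = 4720 ft.

4720 ft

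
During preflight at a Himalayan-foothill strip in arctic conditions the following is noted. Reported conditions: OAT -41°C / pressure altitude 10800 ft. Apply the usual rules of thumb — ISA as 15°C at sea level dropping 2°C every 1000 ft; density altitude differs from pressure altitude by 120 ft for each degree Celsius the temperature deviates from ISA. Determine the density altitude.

ISA temperature at 10800 ft = 15 − 2 × (10800/1000) = -6.6°C.
ISA deviation = -41 − (-6.6) = -34.4°C.
Density altitude = 10800 + 120 × (-34.4) = 10800 + (-4128) = 6672 ft.

6672 ft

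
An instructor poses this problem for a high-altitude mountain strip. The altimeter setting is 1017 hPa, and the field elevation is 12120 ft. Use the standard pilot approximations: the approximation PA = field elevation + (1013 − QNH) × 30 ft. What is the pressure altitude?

12000 ft

Pressure correction = (1013 − 1017) × 30 = -120 ft.
Pressure altitude = 12120 + (-120) = 12000 ft.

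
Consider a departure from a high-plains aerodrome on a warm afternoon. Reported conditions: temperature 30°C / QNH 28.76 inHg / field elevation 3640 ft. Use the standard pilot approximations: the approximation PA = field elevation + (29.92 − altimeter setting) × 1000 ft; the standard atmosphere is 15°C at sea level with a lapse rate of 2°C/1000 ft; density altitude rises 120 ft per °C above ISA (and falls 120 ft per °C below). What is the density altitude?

7752 ft

Pressure altitude = 3640 + (29.92 − 28.76) × 1000 = 3640 + (+1160) = 4800 ft.
ISA temperature at 4800 ft = 15 − 2 × (4800/1000) = 5.4°C.
ISA deviation = 30 − 5.4 = +24.6°C.
Density altitude = 4800 + 120 × (24.6) = 7752 ft.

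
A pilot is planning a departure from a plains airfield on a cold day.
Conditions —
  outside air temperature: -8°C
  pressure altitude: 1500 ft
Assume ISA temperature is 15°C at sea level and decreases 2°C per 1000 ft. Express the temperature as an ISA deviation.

ISA-20°C

ISA temperature at 1500 ft = 15 − 2 × (1500/1000) = 12°C.
Deviation = OAT − ISA = -8 − 12 = -20°C.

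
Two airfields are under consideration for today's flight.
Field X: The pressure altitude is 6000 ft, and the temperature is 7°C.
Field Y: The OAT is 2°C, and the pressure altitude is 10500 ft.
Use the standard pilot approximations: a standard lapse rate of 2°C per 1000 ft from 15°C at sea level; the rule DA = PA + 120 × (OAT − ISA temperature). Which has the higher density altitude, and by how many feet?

Field X: ISA temp = 3°C, deviation +4°C, DA = 6000 + 120 × 4 = 6480 ft.
Field Y: ISA temp = -6°C, deviation +8°C, DA = 10500 + 120 × 8 = 11460 ft.
Field Y is higher by 11460 − 6480 = 4980 ft.

Field Y by 4980 ft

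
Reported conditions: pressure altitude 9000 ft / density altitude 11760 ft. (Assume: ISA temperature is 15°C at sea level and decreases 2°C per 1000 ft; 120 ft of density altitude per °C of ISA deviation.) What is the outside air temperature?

Density altitude − pressure altitude = 11760 − 9000 = +2760 ft.
At 120 ft/°C that is an ISA deviation of 2760/120 = +23°C.
ISA temperature at 9000 ft = 15 − 2 × (9000/1000) = -3°C.
OAT = ISA + deviation = -3 + (+23) = 20°C.

20°C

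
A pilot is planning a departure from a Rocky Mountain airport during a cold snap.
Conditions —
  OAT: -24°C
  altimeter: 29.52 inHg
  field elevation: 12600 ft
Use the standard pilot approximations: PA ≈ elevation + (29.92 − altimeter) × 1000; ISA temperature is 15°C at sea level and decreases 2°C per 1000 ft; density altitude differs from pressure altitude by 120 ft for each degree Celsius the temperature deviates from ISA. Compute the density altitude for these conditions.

11440 ft

Pressure altitude = 12600 + (29.92 − 29.52) × 1000 = 12600 + (+400) = 13000 ft.
ISA temperature at 13000 ft = 15 − 2 × (13000/1000) = -11°C.
ISA deviation = -24 − (-11) = -13°C.
Density altitude = 13000 + 120 × (-13) = 11440 ft.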